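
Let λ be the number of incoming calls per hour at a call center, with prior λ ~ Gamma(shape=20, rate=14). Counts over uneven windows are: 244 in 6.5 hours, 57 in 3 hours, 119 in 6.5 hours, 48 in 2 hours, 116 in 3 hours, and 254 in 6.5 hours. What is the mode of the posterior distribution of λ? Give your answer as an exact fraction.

1714/83

Total count: 244 + 57 + 119 + 48 + 116 + 254 = 838.
Total exposure: 6.5 + 3 + 6.5 + 2 + 3 + 6.5 = 27.5 hours.
Conjugate update: add total count to the shape and total exposure to the rate, giving Gamma(858, 83/2).
Posterior mode = (α'−1)/β' = 857/(83/2) = 1714/83.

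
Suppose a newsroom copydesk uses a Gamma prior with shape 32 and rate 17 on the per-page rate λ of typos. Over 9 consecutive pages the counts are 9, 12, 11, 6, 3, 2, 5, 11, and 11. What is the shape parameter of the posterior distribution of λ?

Total count: 9 + 12 + 11 + 6 + 3 + 2 + 5 + 11 + 11 = 70.
Total exposure: 9 pages.
Posterior: α' = 32 + 70 = 102, β' = 17 + 9 = 26.

102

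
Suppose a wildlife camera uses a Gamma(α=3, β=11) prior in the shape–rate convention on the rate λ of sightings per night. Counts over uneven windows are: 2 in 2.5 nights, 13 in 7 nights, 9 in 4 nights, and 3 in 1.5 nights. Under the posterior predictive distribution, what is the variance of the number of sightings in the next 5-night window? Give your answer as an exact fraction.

Total count: 2 + 13 + 9 + 3 = 27.
Total exposure: 2.5 + 7 + 4 + 1.5 = 15 nights.
Gamma(α, β) with Poisson data over total exposure Σt gives posterior Gamma(α+Σx, β+Σt) = Gamma(30, 26).
The posterior predictive for a window of length T is Negative Binomial with variance T·α'·(β'+T)/β'² = 5·30·31/676 = 2325/338.

2325/338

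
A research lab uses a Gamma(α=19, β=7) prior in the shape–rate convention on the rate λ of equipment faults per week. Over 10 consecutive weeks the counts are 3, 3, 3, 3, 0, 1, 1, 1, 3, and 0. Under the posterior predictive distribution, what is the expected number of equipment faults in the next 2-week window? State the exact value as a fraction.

74/17

Total count: 3 + 3 + 3 + 3 + 0 + 1 + 1 + 1 + 3 + 0 = 18.
Total exposure: 10 weeks.
By Gamma–Poisson conjugacy, the posterior is Gamma(α + Σx, β + Σt) = Gamma(19 + 18, 7 + 10) = Gamma(37, 17).
Predictive mean over a 2-week window = T·E[λ|data] = 2·37/17 = 74/17.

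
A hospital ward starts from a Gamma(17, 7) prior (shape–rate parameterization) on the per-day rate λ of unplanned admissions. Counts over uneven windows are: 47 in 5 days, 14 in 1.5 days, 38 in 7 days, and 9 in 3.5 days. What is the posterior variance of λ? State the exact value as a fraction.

125/576

Total count: 47 + 14 + 38 + 9 = 108.
Total exposure: 5 + 1.5 + 7 + 3.5 = 17 days.
The Gamma prior is conjugate for the Poisson rate, so λ | data ~ Gamma(17+108, 7+17) = Gamma(125, 24).
Posterior variance = α'/β'² = 125/576.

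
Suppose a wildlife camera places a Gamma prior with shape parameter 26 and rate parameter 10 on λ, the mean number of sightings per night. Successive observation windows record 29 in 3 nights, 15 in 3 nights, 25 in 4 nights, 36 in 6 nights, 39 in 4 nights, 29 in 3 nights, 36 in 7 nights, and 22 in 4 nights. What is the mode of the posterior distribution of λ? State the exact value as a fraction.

64/11

Total count: 29 + 15 + 25 + 36 + 39 + 29 + 36 + 22 = 231.
Total exposure: 3 + 3 + 4 + 6 + 4 + 3 + 7 + 4 = 34 nights.
The Gamma prior is conjugate for the Poisson rate, so λ | data ~ Gamma(26+231, 10+34) = Gamma(257, 44).
Posterior mode = (α'−1)/β' = 256/44 = 64/11.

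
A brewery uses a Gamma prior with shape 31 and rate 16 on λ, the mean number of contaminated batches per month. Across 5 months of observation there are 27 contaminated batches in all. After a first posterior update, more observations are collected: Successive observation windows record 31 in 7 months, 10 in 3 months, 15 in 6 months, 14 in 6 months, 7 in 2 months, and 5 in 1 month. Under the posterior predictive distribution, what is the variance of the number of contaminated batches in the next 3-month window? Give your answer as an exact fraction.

Total count 27 over total exposure 5 months.
After the first batch: Gamma(31 + 27, 16 + 5) = Gamma(58, 21).
Total count: 31 + 10 + 15 + 14 + 7 + 5 = 82.
Total exposure: 7 + 3 + 6 + 6 + 2 + 1 = 25 months.
After the second batch: Gamma(58 + 82, 21 + 25) = Gamma(140, 46).
The posterior predictive for a window of length T is Negative Binomial with variance T·α'·(β'+T)/β'² = 3·140·49/2116 = 5145/529.

5145/529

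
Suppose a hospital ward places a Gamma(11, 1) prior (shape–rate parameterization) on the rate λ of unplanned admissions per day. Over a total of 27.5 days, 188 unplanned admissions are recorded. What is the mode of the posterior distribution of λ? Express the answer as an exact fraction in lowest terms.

132/19

Total count 188 over total exposure 27.5 days.
Gamma(α, β) with Poisson data over total exposure Σt gives posterior Gamma(α+Σx, β+Σt) = Gamma(199, 57/2).
Posterior mode = (α'−1)/β' = 198/(57/2) = 132/19.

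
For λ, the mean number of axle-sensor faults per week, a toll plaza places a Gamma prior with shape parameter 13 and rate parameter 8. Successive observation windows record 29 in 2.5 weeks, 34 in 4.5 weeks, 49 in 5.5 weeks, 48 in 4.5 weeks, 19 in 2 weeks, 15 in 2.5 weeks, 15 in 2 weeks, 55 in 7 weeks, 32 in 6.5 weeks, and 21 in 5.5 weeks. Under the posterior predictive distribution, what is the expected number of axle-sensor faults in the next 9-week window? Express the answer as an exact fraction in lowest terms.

Total count: 29 + 34 + 49 + 48 + 19 + 15 + 15 + 55 + 32 + 21 = 317.
Total exposure: 2.5 + 4.5 + 5.5 + 4.5 + 2 + 2.5 + 2 + 7 + 6.5 + 5.5 = 42.5 weeks.
Gamma(α, β) with Poisson data over total exposure Σt gives posterior Gamma(α+Σx, β+Σt) = Gamma(330, 101/2).
Predictive mean over a 9-week window = T·E[λ|data] = 9·330/(101/2) = 5940/101.

5940/101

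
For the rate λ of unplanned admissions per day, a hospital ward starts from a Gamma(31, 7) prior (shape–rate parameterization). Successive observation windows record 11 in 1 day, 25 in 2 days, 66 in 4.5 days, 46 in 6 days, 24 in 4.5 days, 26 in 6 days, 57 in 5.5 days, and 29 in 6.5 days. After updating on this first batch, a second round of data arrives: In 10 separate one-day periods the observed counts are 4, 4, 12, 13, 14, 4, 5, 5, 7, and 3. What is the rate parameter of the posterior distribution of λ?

Total count: 11 + 25 + 66 + 46 + 24 + 26 + 57 + 29 = 284.
Total exposure: 1 + 2 + 4.5 + 6 + 4.5 + 6 + 5.5 + 6.5 = 36 days.
After the first batch: Gamma(31 + 284, 7 + 36) = Gamma(315, 43).
Total count: 4 + 4 + 12 + 13 + 14 + 4 + 5 + 5 + 7 + 3 = 71.
Total exposure: 10 days.
After the second batch: Gamma(315 + 71, 43 + 10) = Gamma(386, 53).

53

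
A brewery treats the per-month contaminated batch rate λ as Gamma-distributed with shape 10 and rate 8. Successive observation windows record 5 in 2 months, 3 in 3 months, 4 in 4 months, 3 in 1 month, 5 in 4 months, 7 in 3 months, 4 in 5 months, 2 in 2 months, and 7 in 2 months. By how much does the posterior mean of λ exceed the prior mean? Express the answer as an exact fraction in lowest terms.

15/68

Total count: 5 + 3 + 4 + 3 + 5 + 7 + 4 + 2 + 7 = 40.
Total exposure: 2 + 3 + 4 + 1 + 4 + 3 + 5 + 2 + 2 = 26 months.
Conjugate update: add total count to the shape and total exposure to the rate, giving Gamma(50, 34).
Posterior mean = 50/34 = 25/17; prior mean = 10/8 = 5/4. Difference = 25/17 − 5/4 = 15/68.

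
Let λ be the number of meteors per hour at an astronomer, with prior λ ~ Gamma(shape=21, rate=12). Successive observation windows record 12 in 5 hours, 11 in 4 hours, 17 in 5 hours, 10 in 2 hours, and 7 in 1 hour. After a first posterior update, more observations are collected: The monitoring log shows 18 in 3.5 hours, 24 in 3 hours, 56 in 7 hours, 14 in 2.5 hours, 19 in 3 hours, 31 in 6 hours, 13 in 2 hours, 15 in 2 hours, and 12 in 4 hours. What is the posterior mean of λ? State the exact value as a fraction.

140/31

Total count: 12 + 11 + 17 + 10 + 7 = 57.
Total exposure: 5 + 4 + 5 + 2 + 1 = 17 hours.
After the first batch: Gamma(21 + 57, 12 + 17) = Gamma(78, 29).
Total count: 18 + 24 + 56 + 14 + 19 + 31 + 13 + 15 + 12 = 202.
Total exposure: 3.5 + 3 + 7 + 2.5 + 3 + 6 + 2 + 2 + 4 = 33 hours.
After the second batch: Gamma(78 + 202, 29 + 33) = Gamma(280, 62).
Posterior mean = α'/β' = 280/62 = 140/31.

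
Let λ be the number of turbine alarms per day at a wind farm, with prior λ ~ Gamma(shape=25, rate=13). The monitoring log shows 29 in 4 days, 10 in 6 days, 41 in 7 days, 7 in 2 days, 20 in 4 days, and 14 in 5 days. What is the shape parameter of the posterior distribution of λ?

Total count: 29 + 10 + 41 + 7 + 20 + 14 = 121.
Total exposure: 4 + 6 + 7 + 2 + 4 + 5 = 28 days.
Posterior: α' = 25 + 121 = 146, β' = 13 + 28 = 41.

146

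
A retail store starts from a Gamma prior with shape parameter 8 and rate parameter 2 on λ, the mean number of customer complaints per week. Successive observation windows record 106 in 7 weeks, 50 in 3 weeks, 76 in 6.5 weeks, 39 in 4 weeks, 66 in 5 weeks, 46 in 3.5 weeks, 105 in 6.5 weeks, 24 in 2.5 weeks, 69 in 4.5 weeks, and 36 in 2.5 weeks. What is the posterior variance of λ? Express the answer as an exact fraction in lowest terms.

625/2209

Total count: 106 + 50 + 76 + 39 + 66 + 46 + 105 + 24 + 69 + 36 = 617.
Total exposure: 7 + 3 + 6.5 + 4 + 5 + 3.5 + 6.5 + 2.5 + 4.5 + 2.5 = 45 weeks.
Posterior: α' = 8 + 617 = 625, β' = 2 + 45 = 47.
Posterior variance = α'/β'² = 625/2209.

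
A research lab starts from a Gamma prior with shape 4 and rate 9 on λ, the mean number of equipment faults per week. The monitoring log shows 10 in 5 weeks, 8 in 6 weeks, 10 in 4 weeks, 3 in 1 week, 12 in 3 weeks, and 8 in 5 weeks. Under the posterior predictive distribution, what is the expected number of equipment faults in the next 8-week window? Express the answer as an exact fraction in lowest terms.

Total count: 10 + 8 + 10 + 3 + 12 + 8 = 51.
Total exposure: 5 + 6 + 4 + 1 + 3 + 5 = 24 weeks.
Conjugate update: add total count to the shape and total exposure to the rate, giving Gamma(55, 33).
Predictive mean over an 8-week window = T·E[λ|data] = 8·55/33 = 40/3.

40/3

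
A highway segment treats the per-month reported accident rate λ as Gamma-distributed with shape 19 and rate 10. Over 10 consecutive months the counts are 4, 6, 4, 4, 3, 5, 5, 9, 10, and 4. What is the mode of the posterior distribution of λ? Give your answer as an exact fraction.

18/5

Total count: 4 + 6 + 4 + 4 + 3 + 5 + 5 + 9 + 10 + 4 = 54.
Total exposure: 10 months.
Posterior: α' = 19 + 54 = 73, β' = 10 + 10 = 20.
Posterior mode = (α'−1)/β' = 72/20 = 18/5.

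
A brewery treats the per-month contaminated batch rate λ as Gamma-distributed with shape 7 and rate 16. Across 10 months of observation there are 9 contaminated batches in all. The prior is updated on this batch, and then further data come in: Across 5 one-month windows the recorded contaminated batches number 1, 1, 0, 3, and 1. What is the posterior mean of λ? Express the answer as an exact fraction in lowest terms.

Total count 9 over total exposure 10 months.
After the first batch: Gamma(7 + 9, 16 + 10) = Gamma(16, 26).
Total count: 1 + 1 + 0 + 3 + 1 = 6.
Total exposure: 5 months.
After the second batch: Gamma(16 + 6, 26 + 5) = Gamma(22, 31).
Posterior mean = α'/β' = 22/31.

22/31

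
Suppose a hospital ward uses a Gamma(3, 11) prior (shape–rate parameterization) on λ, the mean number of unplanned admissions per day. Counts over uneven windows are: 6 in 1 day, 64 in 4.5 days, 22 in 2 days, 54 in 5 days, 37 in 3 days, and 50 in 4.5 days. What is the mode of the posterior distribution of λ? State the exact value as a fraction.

Total count: 6 + 64 + 22 + 54 + 37 + 50 = 233.
Total exposure: 1 + 4.5 + 2 + 5 + 3 + 4.5 = 20 days.
Posterior: α' = 3 + 233 = 236, β' = 11 + 20 = 31.
Posterior mode = (α'−1)/β' = 235/31.

235/31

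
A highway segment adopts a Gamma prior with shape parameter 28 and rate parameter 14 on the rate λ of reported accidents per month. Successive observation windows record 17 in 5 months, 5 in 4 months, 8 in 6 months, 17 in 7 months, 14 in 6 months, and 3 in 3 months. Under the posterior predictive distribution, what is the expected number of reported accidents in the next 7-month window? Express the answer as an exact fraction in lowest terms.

644/45

Total count: 17 + 5 + 8 + 17 + 14 + 3 = 64.
Total exposure: 5 + 4 + 6 + 7 + 6 + 3 = 31 months.
Posterior: α' = 28 + 64 = 92, β' = 14 + 31 = 45.
Predictive mean over a 7-month window = T·E[λ|data] = 7·92/45 = 644/45.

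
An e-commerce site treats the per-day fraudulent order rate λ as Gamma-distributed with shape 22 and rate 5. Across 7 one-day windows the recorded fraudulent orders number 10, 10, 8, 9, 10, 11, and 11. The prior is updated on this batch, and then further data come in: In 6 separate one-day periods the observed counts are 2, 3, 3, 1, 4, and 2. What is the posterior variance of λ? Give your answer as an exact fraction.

Total count: 10 + 10 + 8 + 9 + 10 + 11 + 11 = 69.
Total exposure: 7 days.
After the first batch: Gamma(22 + 69, 5 + 7) = Gamma(91, 12).
Total count: 2 + 3 + 3 + 1 + 4 + 2 = 15.
Total exposure: 6 days.
After the second batch: Gamma(91 + 15, 12 + 6) = Gamma(106, 18).
Posterior variance = α'/β'² = 106/324 = 53/162.

53/162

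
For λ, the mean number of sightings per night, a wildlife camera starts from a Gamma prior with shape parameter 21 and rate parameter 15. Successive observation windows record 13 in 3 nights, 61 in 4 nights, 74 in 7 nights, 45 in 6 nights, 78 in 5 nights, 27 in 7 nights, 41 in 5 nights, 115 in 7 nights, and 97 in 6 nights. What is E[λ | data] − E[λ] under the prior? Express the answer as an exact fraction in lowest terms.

Total count: 13 + 61 + 74 + 45 + 78 + 27 + 41 + 115 + 97 = 551.
Total exposure: 3 + 4 + 7 + 6 + 5 + 7 + 5 + 7 + 6 = 50 nights.
Conjugate update: add total count to the shape and total exposure to the rate, giving Gamma(572, 65).
Posterior mean = 572/65 = 44/5; prior mean = 21/15 = 7/5. Difference = 44/5 − 7/5 = 37/5.

37/5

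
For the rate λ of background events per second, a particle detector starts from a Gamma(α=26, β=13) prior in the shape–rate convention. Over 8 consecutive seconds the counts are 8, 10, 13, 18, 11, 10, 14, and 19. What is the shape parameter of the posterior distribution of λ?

129

Total count: 8 + 10 + 13 + 18 + 11 + 10 + 14 + 19 = 103.
Total exposure: 8 seconds.
Gamma(α, β) with Poisson data over total exposure Σt gives posterior Gamma(α+Σx, β+Σt) = Gamma(129, 21).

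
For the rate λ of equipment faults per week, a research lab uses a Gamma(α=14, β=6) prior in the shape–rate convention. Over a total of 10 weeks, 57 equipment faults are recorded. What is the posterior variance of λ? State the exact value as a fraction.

71/256

Total count 57 over total exposure 10 weeks.
By Gamma–Poisson conjugacy, the posterior is Gamma(α + Σx, β + Σt) = Gamma(14 + 57, 6 + 10) = Gamma(71, 16).
Posterior variance = α'/β'² = 71/256.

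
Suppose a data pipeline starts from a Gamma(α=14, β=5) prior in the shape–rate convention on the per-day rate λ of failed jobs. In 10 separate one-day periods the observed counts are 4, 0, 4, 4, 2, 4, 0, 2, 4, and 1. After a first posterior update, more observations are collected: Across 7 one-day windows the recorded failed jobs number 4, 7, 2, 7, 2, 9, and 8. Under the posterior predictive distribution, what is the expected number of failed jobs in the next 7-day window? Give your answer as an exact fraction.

Total count: 4 + 0 + 4 + 4 + 2 + 4 + 0 + 2 + 4 + 1 = 25.
Total exposure: 10 days.
After the first batch: Gamma(14 + 25, 5 + 10) = Gamma(39, 15).
Total count: 4 + 7 + 2 + 7 + 2 + 9 + 8 = 39.
Total exposure: 7 days.
After the second batch: Gamma(39 + 39, 15 + 7) = Gamma(78, 22).
Predictive mean over a 7-day window = T·E[λ|data] = 7·78/22 = 273/11.

273/11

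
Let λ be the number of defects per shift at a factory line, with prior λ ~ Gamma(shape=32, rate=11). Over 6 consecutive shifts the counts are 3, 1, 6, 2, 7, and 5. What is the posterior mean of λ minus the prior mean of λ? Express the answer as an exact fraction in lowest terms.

72/187

Total count: 3 + 1 + 6 + 2 + 7 + 5 = 24.
Total exposure: 6 shifts.
By Gamma–Poisson conjugacy, the posterior is Gamma(α + Σx, β + Σt) = Gamma(32 + 24, 11 + 6) = Gamma(56, 17).
Posterior mean = 56/17 = 56/17; prior mean = 32/11 = 32/11. Difference = 56/17 − 32/11 = 72/187.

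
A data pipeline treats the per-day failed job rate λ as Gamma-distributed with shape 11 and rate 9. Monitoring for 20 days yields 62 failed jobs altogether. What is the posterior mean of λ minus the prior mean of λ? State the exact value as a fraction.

338/261

Total count 62 over total exposure 20 days.
Gamma(α, β) with Poisson data over total exposure Σt gives posterior Gamma(α+Σx, β+Σt) = Gamma(73, 29).
Posterior mean = 73/29 = 73/29; prior mean = 11/9 = 11/9. Difference = 73/29 − 11/9 = 338/261.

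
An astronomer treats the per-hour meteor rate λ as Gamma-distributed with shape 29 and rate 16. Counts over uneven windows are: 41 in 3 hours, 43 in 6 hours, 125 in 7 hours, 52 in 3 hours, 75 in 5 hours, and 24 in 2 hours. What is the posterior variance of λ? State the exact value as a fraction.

Total count: 41 + 43 + 125 + 52 + 75 + 24 = 360.
Total exposure: 3 + 6 + 7 + 3 + 5 + 2 = 26 hours.
The Gamma prior is conjugate for the Poisson rate, so λ | data ~ Gamma(29+360, 16+26) = Gamma(389, 42).
Posterior variance = α'/β'² = 389/1764.

389/1764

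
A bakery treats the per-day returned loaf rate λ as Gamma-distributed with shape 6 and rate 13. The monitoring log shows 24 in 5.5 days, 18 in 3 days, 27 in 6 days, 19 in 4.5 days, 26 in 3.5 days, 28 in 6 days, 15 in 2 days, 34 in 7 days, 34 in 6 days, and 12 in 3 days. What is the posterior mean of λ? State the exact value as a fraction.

486/119

Total count: 24 + 18 + 27 + 19 + 26 + 28 + 15 + 34 + 34 + 12 = 237.
Total exposure: 5.5 + 3 + 6 + 4.5 + 3.5 + 6 + 2 + 7 + 6 + 3 = 46.5 days.
Gamma(α, β) with Poisson data over total exposure Σt gives posterior Gamma(α+Σx, β+Σt) = Gamma(243, 119/2).
Posterior mean = α'/β' = 243/(119/2) = 486/119.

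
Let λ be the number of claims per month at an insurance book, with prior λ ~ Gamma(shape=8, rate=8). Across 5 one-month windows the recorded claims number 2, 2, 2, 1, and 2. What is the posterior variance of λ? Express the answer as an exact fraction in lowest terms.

Total count: 2 + 2 + 2 + 1 + 2 = 9.
Total exposure: 5 months.
Conjugate update: add total count to the shape and total exposure to the rate, giving Gamma(17, 13).
Posterior variance = α'/β'² = 17/169.

17/169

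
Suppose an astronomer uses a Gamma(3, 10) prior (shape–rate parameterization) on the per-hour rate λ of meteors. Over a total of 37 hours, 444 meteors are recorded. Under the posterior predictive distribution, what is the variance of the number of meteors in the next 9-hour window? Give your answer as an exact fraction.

225288/2209

Total count 444 over total exposure 37 hours.
Posterior: α' = 3 + 444 = 447, β' = 10 + 37 = 47.
The posterior predictive for a window of length T is Negative Binomial with variance T·α'·(β'+T)/β'² = 9·447·56/2209 = 225288/2209.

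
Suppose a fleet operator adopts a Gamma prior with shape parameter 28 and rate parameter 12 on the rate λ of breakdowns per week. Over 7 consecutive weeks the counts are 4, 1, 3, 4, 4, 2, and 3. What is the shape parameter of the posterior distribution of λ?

Total count: 4 + 1 + 3 + 4 + 4 + 2 + 3 = 21.
Total exposure: 7 weeks.
Gamma(α, β) with Poisson data over total exposure Σt gives posterior Gamma(α+Σx, β+Σt) = Gamma(49, 19).

49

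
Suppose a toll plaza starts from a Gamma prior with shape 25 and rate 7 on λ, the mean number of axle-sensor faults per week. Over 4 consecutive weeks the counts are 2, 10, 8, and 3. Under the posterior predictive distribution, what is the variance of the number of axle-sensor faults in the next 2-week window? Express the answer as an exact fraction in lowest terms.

Total count: 2 + 10 + 8 + 3 = 23.
Total exposure: 4 weeks.
Conjugate update: add total count to the shape and total exposure to the rate, giving Gamma(48, 11).
The posterior predictive for a window of length T is Negative Binomial with variance T·α'·(β'+T)/β'² = 2·48·13/121 = 1248/121.

1248/121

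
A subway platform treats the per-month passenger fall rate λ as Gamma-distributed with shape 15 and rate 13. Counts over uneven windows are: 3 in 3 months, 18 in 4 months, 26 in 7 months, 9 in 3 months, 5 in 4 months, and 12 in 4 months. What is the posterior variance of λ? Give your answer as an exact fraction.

Total count: 3 + 18 + 26 + 9 + 5 + 12 = 73.
Total exposure: 3 + 4 + 7 + 3 + 4 + 4 = 25 months.
Conjugate update: add total count to the shape and total exposure to the rate, giving Gamma(88, 38).
Posterior variance = α'/β'² = 88/1444 = 22/361.

22/361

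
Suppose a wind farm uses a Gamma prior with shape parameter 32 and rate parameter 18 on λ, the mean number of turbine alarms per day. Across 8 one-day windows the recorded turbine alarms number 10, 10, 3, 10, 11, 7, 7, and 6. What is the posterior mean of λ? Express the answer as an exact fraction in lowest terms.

Total count: 10 + 10 + 3 + 10 + 11 + 7 + 7 + 6 = 64.
Total exposure: 8 days.
Conjugate update: add total count to the shape and total exposure to the rate, giving Gamma(96, 26).
Posterior mean = α'/β' = 96/26 = 48/13.

48/13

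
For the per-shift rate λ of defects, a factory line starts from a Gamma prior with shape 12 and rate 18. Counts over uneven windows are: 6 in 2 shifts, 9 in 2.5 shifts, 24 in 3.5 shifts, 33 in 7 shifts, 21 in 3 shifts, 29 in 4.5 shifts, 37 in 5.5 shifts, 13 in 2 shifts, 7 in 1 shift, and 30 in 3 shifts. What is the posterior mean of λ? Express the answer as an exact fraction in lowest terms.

Total count: 6 + 9 + 24 + 33 + 21 + 29 + 37 + 13 + 7 + 30 = 209.
Total exposure: 2 + 2.5 + 3.5 + 7 + 3 + 4.5 + 5.5 + 2 + 1 + 3 = 34 shifts.
Conjugate update: add total count to the shape and total exposure to the rate, giving Gamma(221, 52).
Posterior mean = α'/β' = 221/52 = 17/4.

17/4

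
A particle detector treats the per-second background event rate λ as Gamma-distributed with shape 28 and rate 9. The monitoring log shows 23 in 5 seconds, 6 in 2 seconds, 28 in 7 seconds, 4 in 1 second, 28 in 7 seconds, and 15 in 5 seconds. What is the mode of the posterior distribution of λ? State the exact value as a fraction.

131/36

Total count: 23 + 6 + 28 + 4 + 28 + 15 = 104.
Total exposure: 5 + 2 + 7 + 1 + 7 + 5 = 27 seconds.
Posterior: α' = 28 + 104 = 132, β' = 9 + 27 = 36.
Posterior mode = (α'−1)/β' = 131/36.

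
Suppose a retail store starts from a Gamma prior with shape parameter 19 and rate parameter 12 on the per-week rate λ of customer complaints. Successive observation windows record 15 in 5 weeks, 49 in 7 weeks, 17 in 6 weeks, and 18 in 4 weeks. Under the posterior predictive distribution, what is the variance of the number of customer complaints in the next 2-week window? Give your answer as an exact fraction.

Total count: 15 + 49 + 17 + 18 = 99.
Total exposure: 5 + 7 + 6 + 4 = 22 weeks.
The Gamma prior is conjugate for the Poisson rate, so λ | data ~ Gamma(19+99, 12+22) = Gamma(118, 34).
The posterior predictive for a window of length T is Negative Binomial with variance T·α'·(β'+T)/β'² = 2·118·36/1156 = 2124/289.

2124/289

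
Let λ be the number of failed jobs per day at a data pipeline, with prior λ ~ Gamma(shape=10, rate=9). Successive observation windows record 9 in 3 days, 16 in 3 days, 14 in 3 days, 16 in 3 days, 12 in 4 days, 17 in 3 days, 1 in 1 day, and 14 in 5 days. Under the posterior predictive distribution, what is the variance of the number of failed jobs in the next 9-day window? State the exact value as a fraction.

Total count: 9 + 16 + 14 + 16 + 12 + 17 + 1 + 14 = 99.
Total exposure: 3 + 3 + 3 + 3 + 4 + 3 + 1 + 5 = 25 days.
Gamma(α, β) with Poisson data over total exposure Σt gives posterior Gamma(α+Σx, β+Σt) = Gamma(109, 34).
The posterior predictive for a window of length T is Negative Binomial with variance T·α'·(β'+T)/β'² = 9·109·43/1156 = 42183/1156.

42183/1156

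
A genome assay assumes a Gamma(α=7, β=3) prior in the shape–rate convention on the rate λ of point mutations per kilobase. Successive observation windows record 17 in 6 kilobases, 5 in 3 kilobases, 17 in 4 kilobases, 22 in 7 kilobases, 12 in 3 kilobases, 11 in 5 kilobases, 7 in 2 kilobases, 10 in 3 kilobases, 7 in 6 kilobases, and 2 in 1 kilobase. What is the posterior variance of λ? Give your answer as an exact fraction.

Total count: 17 + 5 + 17 + 22 + 12 + 11 + 7 + 10 + 7 + 2 = 110.
Total exposure: 6 + 3 + 4 + 7 + 3 + 5 + 2 + 3 + 6 + 1 = 40 kilobases.
By Gamma–Poisson conjugacy, the posterior is Gamma(α + Σx, β + Σt) = Gamma(7 + 110, 3 + 40) = Gamma(117, 43).
Posterior variance = α'/β'² = 117/1849.

117/1849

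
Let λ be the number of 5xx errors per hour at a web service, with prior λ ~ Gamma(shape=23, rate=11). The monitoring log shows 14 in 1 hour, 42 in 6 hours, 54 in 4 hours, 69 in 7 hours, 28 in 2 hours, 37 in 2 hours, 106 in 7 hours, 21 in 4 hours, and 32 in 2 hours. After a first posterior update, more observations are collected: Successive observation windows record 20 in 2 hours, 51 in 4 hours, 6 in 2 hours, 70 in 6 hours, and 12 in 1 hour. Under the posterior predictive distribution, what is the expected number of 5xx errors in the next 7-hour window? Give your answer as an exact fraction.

Total count: 14 + 42 + 54 + 69 + 28 + 37 + 106 + 21 + 32 = 403.
Total exposure: 1 + 6 + 4 + 7 + 2 + 2 + 7 + 4 + 2 = 35 hours.
After the first batch: Gamma(23 + 403, 11 + 35) = Gamma(426, 46).
Total count: 20 + 51 + 6 + 70 + 12 = 159.
Total exposure: 2 + 4 + 2 + 6 + 1 = 15 hours.
After the second batch: Gamma(426 + 159, 46 + 15) = Gamma(585, 61).
Predictive mean over a 7-hour window = T·E[λ|data] = 7·585/61 = 4095/61.

4095/61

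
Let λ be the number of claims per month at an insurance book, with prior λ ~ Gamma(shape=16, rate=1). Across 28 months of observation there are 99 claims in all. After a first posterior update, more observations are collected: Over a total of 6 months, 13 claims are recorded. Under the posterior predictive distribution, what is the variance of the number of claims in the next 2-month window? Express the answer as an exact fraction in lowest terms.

Total count 99 over total exposure 28 months.
After the first batch: Gamma(16 + 99, 1 + 28) = Gamma(115, 29).
Total count 13 over total exposure 6 months.
After the second batch: Gamma(115 + 13, 29 + 6) = Gamma(128, 35).
The posterior predictive for a window of length T is Negative Binomial with variance T·α'·(β'+T)/β'² = 2·128·37/1225 = 9472/1225.

9472/1225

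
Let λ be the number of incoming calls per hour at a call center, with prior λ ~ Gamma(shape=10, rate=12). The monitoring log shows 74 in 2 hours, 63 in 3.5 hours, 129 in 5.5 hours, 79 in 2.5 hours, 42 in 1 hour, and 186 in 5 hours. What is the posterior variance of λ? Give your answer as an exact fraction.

2332/3969

Total count: 74 + 63 + 129 + 79 + 42 + 186 = 573.
Total exposure: 2 + 3.5 + 5.5 + 2.5 + 1 + 5 = 19.5 hours.
Conjugate update: add total count to the shape and total exposure to the rate, giving Gamma(583, 63/2).
Posterior variance = α'/β'² = 583/(3969/4) = 2332/3969.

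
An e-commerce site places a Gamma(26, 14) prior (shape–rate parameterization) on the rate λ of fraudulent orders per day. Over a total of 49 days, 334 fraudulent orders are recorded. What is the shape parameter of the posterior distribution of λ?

Total count 334 over total exposure 49 days.
Gamma(α, β) with Poisson data over total exposure Σt gives posterior Gamma(α+Σx, β+Σt) = Gamma(360, 63).

360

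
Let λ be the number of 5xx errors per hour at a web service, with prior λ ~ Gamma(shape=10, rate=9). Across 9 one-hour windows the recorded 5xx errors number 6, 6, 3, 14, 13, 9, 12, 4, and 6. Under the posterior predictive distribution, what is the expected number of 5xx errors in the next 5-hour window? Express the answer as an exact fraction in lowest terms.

Total count: 6 + 6 + 3 + 14 + 13 + 9 + 12 + 4 + 6 = 73.
Total exposure: 9 hours.
Gamma(α, β) with Poisson data over total exposure Σt gives posterior Gamma(α+Σx, β+Σt) = Gamma(83, 18).
Predictive mean over a 5-hour window = T·E[λ|data] = 5·83/18 = 415/18.

415/18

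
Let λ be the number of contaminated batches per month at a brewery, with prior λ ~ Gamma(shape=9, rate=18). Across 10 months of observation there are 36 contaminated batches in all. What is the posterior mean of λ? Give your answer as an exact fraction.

45/28

Total count 36 over total exposure 10 months.
By Gamma–Poisson conjugacy, the posterior is Gamma(α + Σx, β + Σt) = Gamma(9 + 36, 18 + 10) = Gamma(45, 28).
Posterior mean = α'/β' = 45/28.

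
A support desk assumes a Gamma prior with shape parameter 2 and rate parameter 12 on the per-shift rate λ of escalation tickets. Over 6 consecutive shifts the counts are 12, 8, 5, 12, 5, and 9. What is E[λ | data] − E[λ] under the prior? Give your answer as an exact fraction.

25/9

Total count: 12 + 8 + 5 + 12 + 5 + 9 = 51.
Total exposure: 6 shifts.
By Gamma–Poisson conjugacy, the posterior is Gamma(α + Σx, β + Σt) = Gamma(2 + 51, 12 + 6) = Gamma(53, 18).
Posterior mean = 53/18 = 53/18; prior mean = 2/12 = 1/6. Difference = 53/18 − 1/6 = 25/9.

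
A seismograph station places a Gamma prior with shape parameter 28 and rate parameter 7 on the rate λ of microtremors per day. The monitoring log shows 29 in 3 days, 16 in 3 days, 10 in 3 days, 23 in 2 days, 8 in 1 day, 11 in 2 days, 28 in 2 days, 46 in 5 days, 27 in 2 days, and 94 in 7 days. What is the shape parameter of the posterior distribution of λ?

Total count: 29 + 16 + 10 + 23 + 8 + 11 + 28 + 46 + 27 + 94 = 292.
Total exposure: 3 + 3 + 3 + 2 + 1 + 2 + 2 + 5 + 2 + 7 = 30 days.
Gamma(α, β) with Poisson data over total exposure Σt gives posterior Gamma(α+Σx, β+Σt) = Gamma(320, 37).

320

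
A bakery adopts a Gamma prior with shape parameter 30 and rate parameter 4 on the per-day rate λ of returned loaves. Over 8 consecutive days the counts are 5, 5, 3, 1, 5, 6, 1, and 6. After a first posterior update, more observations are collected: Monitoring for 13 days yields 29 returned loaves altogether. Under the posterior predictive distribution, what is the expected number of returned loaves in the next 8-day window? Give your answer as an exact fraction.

728/25

Total count: 5 + 5 + 3 + 1 + 5 + 6 + 1 + 6 = 32.
Total exposure: 8 days.
After the first batch: Gamma(30 + 32, 4 + 8) = Gamma(62, 12).
Total count 29 over total exposure 13 days.
After the second batch: Gamma(62 + 29, 12 + 13) = Gamma(91, 25).
Predictive mean over an 8-day window = T·E[λ|data] = 8·91/25 = 728/25.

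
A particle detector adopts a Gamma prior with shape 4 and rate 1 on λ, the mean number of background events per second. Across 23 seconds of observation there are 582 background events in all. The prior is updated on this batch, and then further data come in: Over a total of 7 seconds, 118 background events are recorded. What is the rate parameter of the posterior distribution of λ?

31

Total count 582 over total exposure 23 seconds.
After the first batch: Gamma(4 + 582, 1 + 23) = Gamma(586, 24).
Total count 118 over total exposure 7 seconds.
After the second batch: Gamma(586 + 118, 24 + 7) = Gamma(704, 31).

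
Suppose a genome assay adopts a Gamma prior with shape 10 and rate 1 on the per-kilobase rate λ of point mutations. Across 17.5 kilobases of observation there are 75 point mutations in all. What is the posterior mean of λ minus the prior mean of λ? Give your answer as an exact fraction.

Total count 75 over total exposure 17.5 kilobases.
Posterior: α' = 10 + 75 = 85, β' = 1 + 17.5 = 37/2.
Posterior mean = 85/(37/2) = 170/37; prior mean = 10/1 = 10. Difference = 170/37 − 10 = -200/37.

-200/37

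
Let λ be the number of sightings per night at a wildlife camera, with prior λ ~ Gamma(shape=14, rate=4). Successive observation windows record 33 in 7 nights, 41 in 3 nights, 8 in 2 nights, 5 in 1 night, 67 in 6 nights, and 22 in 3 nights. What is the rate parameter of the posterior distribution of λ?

26

Total count: 33 + 41 + 8 + 5 + 67 + 22 = 176.
Total exposure: 7 + 3 + 2 + 1 + 6 + 3 = 22 nights.
Conjugate update: add total count to the shape and total exposure to the rate, giving Gamma(190, 26).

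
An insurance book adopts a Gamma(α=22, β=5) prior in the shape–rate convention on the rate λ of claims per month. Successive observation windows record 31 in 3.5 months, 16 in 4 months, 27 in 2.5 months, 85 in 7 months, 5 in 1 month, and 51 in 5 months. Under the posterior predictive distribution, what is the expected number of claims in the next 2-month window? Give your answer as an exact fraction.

237/14

Total count: 31 + 16 + 27 + 85 + 5 + 51 = 215.
Total exposure: 3.5 + 4 + 2.5 + 7 + 1 + 5 = 23 months.
Gamma(α, β) with Poisson data over total exposure Σt gives posterior Gamma(α+Σx, β+Σt) = Gamma(237, 28).
Predictive mean over a 2-month window = T·E[λ|data] = 2·237/28 = 237/14.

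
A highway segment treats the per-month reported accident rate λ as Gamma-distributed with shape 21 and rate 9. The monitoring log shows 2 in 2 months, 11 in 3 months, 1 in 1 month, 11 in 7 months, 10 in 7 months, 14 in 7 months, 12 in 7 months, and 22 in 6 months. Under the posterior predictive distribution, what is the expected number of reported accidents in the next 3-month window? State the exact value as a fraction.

Total count: 2 + 11 + 1 + 11 + 10 + 14 + 12 + 22 = 83.
Total exposure: 2 + 3 + 1 + 7 + 7 + 7 + 7 + 6 = 40 months.
Conjugate update: add total count to the shape and total exposure to the rate, giving Gamma(104, 49).
Predictive mean over a 3-month window = T·E[λ|data] = 3·104/49 = 312/49.

312/49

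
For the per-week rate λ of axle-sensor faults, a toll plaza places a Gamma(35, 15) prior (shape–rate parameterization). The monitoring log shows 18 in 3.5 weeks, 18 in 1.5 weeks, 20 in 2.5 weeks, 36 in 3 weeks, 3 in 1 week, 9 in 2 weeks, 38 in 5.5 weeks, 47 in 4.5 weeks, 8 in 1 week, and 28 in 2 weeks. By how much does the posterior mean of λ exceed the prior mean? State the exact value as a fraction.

Total count: 18 + 18 + 20 + 36 + 3 + 9 + 38 + 47 + 8 + 28 = 225.
Total exposure: 3.5 + 1.5 + 2.5 + 3 + 1 + 2 + 5.5 + 4.5 + 1 + 2 = 26.5 weeks.
By Gamma–Poisson conjugacy, the posterior is Gamma(α + Σx, β + Σt) = Gamma(35 + 225, 15 + 26.5) = Gamma(260, 83/2).
Posterior mean = 260/(83/2) = 520/83; prior mean = 35/15 = 7/3. Difference = 520/83 − 7/3 = 979/249.

979/249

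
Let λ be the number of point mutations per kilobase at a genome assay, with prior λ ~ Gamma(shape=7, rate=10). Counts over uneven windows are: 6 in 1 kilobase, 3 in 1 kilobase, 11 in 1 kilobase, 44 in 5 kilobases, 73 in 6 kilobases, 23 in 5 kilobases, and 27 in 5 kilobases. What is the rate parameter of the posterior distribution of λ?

Total count: 6 + 3 + 11 + 44 + 73 + 23 + 27 = 187.
Total exposure: 1 + 1 + 1 + 5 + 6 + 5 + 5 = 24 kilobases.
Gamma(α, β) with Poisson data over total exposure Σt gives posterior Gamma(α+Σx, β+Σt) = Gamma(194, 34).

34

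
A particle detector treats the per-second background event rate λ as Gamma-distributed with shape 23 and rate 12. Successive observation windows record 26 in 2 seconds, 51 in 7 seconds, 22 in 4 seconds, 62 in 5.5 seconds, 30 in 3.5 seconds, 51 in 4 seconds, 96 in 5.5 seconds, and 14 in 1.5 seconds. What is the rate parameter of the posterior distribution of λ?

45

Total count: 26 + 51 + 22 + 62 + 30 + 51 + 96 + 14 = 352.
Total exposure: 2 + 7 + 4 + 5.5 + 3.5 + 4 + 5.5 + 1.5 = 33 seconds.
Conjugate update: add total count to the shape and total exposure to the rate, giving Gamma(375, 45).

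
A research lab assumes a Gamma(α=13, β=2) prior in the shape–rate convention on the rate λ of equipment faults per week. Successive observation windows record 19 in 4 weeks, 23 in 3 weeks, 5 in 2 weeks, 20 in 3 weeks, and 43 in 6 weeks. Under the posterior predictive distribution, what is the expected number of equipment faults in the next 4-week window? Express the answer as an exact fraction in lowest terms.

Total count: 19 + 23 + 5 + 20 + 43 = 110.
Total exposure: 4 + 3 + 2 + 3 + 6 = 18 weeks.
Conjugate update: add total count to the shape and total exposure to the rate, giving Gamma(123, 20).
Predictive mean over a 4-week window = T·E[λ|data] = 4·123/20 = 123/5.

123/5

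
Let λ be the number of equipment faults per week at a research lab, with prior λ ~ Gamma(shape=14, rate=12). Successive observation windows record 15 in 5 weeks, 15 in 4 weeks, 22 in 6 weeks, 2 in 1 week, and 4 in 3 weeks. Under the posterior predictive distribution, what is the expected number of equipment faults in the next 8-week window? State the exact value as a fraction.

576/31

Total count: 15 + 15 + 22 + 2 + 4 = 58.
Total exposure: 5 + 4 + 6 + 1 + 3 = 19 weeks.
Gamma(α, β) with Poisson data over total exposure Σt gives posterior Gamma(α+Σx, β+Σt) = Gamma(72, 31).
Predictive mean over an 8-week window = T·E[λ|data] = 8·72/31 = 576/31.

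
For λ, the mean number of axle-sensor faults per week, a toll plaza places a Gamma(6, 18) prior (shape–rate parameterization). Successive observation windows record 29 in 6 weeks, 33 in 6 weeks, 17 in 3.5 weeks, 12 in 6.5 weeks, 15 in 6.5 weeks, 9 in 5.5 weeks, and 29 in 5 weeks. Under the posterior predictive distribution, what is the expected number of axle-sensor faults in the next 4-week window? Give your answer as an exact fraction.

200/19

Total count: 29 + 33 + 17 + 12 + 15 + 9 + 29 = 144.
Total exposure: 6 + 6 + 3.5 + 6.5 + 6.5 + 5.5 + 5 = 39 weeks.
By Gamma–Poisson conjugacy, the posterior is Gamma(α + Σx, β + Σt) = Gamma(6 + 144, 18 + 39) = Gamma(150, 57).
Predictive mean over a 4-week window = T·E[λ|data] = 4·150/57 = 200/19.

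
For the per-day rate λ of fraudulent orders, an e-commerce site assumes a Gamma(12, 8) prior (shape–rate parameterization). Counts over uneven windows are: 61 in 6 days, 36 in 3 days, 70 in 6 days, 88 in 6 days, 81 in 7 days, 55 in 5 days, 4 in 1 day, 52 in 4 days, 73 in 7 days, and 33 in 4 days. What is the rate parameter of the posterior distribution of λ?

57

Total count: 61 + 36 + 70 + 88 + 81 + 55 + 4 + 52 + 73 + 33 = 553.
Total exposure: 6 + 3 + 6 + 6 + 7 + 5 + 1 + 4 + 7 + 4 = 49 days.
By Gamma–Poisson conjugacy, the posterior is Gamma(α + Σx, β + Σt) = Gamma(12 + 553, 8 + 49) = Gamma(565, 57).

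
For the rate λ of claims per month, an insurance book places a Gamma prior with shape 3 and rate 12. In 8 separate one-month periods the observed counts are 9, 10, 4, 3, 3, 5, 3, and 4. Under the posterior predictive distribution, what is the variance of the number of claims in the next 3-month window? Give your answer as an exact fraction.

759/100

Total count: 9 + 10 + 4 + 3 + 3 + 5 + 3 + 4 = 41.
Total exposure: 8 months.
Conjugate update: add total count to the shape and total exposure to the rate, giving Gamma(44, 20).
The posterior predictive for a window of length T is Negative Binomial with variance T·α'·(β'+T)/β'² = 3·44·23/400 = 759/100.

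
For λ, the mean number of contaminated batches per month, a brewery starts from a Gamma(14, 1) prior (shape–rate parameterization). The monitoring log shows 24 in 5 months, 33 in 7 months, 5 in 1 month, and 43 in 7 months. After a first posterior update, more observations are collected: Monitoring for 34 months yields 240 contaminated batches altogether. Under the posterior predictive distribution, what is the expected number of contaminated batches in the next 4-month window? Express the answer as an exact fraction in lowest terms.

1436/55

Total count: 24 + 33 + 5 + 43 = 105.
Total exposure: 5 + 7 + 1 + 7 = 20 months.
After the first batch: Gamma(14 + 105, 1 + 20) = Gamma(119, 21).
Total count 240 over total exposure 34 months.
After the second batch: Gamma(119 + 240, 21 + 34) = Gamma(359, 55).
Predictive mean over a 4-month window = T·E[λ|data] = 4·359/55 = 1436/55.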